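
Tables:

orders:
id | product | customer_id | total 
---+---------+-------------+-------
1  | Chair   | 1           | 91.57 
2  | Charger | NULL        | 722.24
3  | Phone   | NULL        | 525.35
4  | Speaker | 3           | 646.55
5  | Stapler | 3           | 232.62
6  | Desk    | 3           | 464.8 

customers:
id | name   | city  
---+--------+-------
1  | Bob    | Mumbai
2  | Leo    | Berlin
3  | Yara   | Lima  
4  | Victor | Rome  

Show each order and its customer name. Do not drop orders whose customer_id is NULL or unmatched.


LEFT JOIN keeps every row from orders (the left table); where customer_id has no match in customers, the customer columns become NULL. Walk through each order:
  - order 1 (Chair): customer_id=1 -> matches Bob
  - order 2 (Charger): customer_id=NULL, no match -> kept with NULL
  - order 3 (Phone): customer_id=NULL, no match -> kept with NULL
  - order 4 (Speaker): customer_id=3 -> matches Yara
  - order 5 (Stapler): customer_id=3 -> matches Yara
  - order 6 (Desk): customer_id=3 -> matches Yara
All 6 rows appear; 2 have NULL customer.

SQL:
SELECT a.product, b.name AS customer
FROM orders a
LEFT JOIN customers b ON a.customer_id = b.id

Result:
product | customer
--------+---------
Chair   | Bob     
Charger | NULL    
Phone   | NULL    
Speaker | Yara    
Stapler | Yara    
Desk    | Yara    


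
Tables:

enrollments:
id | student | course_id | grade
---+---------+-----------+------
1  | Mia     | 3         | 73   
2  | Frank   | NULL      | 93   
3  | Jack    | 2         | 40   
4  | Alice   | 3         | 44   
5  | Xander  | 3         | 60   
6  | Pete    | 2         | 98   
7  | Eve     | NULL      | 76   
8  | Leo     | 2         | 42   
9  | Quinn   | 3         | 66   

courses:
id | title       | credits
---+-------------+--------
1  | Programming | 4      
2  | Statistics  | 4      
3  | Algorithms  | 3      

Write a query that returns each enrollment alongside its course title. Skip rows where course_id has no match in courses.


INNER JOIN keeps only enrollments rows whose course_id matches an id in courses. Walk through each enrollment:
  - enrollment 1 (Mia): course_id=3 -> matches Algorithms
  - enrollment 2 (Frank): course_id=NULL, no match -> dropped
  - enrollment 3 (Jack): course_id=2 -> matches Statistics
  - enrollment 4 (Alice): course_id=3 -> matches Algorithms
  - enrollment 5 (Xander): course_id=3 -> matches Algorithms
  - enrollment 6 (Pete): course_id=2 -> matches Statistics
  - enrollment 7 (Eve): course_id=NULL, no match -> dropped
  - enrollment 8 (Leo): course_id=2 -> matches Statistics
  - enrollment 9 (Quinn): course_id=3 -> matches Algorithms
So 2 of 9 rows are dropped.

SQL:
SELECT a.student, b.title AS course
FROM enrollments a
INNER JOIN courses b ON a.course_id = b.id

Result:
student | course    
--------+-----------
Mia     | Algorithms
Jack    | Statistics
Alice   | Algorithms
Xander  | Algorithms
Pete    | Statistics
Leo     | Statistics
Quinn   | Algorithms


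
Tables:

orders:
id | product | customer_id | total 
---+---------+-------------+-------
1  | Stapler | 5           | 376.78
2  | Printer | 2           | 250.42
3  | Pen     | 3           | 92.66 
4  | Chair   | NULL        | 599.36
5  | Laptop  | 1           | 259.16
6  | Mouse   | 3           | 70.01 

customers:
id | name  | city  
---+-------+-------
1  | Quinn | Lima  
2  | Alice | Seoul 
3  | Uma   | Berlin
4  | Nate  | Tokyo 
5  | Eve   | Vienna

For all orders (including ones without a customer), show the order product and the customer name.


LEFT JOIN keeps every row from orders (the left table); where customer_id has no match in customers, the customer columns become NULL. Walk through each order:
  - order 1 (Stapler): customer_id=5 -> matches Eve
  - order 2 (Printer): customer_id=2 -> matches Alice
  - order 3 (Pen): customer_id=3 -> matches Uma
  - order 4 (Chair): customer_id=NULL, no match -> kept with NULL
  - order 5 (Laptop): customer_id=1 -> matches Quinn
  - order 6 (Mouse): customer_id=3 -> matches Uma
All 6 rows appear; 1 has NULL customer.

SQL:
SELECT a.product, b.name AS customer
FROM orders a
LEFT JOIN customers b ON a.customer_id = b.id

Result:
product | customer
--------+---------
Stapler | Eve     
Printer | Alice   
Pen     | Uma     
Chair   | NULL    
Laptop  | Quinn   
Mouse   | Uma     


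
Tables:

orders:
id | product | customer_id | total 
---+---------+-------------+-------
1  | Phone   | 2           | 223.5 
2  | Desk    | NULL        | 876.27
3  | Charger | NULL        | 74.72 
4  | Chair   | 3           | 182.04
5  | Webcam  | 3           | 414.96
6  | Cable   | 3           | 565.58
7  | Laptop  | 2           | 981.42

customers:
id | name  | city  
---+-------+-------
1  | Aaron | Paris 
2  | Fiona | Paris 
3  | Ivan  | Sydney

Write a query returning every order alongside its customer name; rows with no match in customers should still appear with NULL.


LEFT JOIN keeps every row from orders (the left table); where customer_id has no match in customers, the customer columns become NULL. Walk through each order:
  - order 1 (Phone): customer_id=2 -> matches Fiona
  - order 2 (Desk): customer_id=NULL, no match -> kept with NULL
  - order 3 (Charger): customer_id=NULL, no match -> kept with NULL
  - order 4 (Chair): customer_id=3 -> matches Ivan
  - order 5 (Webcam): customer_id=3 -> matches Ivan
  - order 6 (Cable): customer_id=3 -> matches Ivan
  - order 7 (Laptop): customer_id=2 -> matches Fiona
All 7 rows appear; 2 have NULL customer.

SQL:
SELECT a.product, b.name AS customer
FROM orders a
LEFT JOIN customers b ON a.customer_id = b.id

Result:
product | customer
--------+---------
Phone   | Fiona   
Desk    | NULL    
Charger | NULL    
Chair   | Ivan    
Webcam  | Ivan    
Cable   | Ivan    
Laptop  | Fiona   


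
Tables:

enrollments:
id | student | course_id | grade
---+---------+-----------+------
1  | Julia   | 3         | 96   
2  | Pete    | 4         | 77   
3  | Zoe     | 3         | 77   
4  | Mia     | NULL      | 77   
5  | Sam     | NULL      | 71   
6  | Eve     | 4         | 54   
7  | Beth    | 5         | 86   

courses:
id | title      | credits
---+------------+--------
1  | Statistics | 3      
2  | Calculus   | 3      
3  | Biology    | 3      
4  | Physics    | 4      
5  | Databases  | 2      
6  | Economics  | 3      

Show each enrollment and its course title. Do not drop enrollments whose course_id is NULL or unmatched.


LEFT JOIN keeps every row from enrollments (the left table); where course_id has no match in courses, the course columns become NULL. Walk through each enrollment:
  - enrollment 1 (Julia): course_id=3 -> matches Biology
  - enrollment 2 (Pete): course_id=4 -> matches Physics
  - enrollment 3 (Zoe): course_id=3 -> matches Biology
  - enrollment 4 (Mia): course_id=NULL, no match -> kept with NULL
  - enrollment 5 (Sam): course_id=NULL, no match -> kept with NULL
  - enrollment 6 (Eve): course_id=4 -> matches Physics
  - enrollment 7 (Beth): course_id=5 -> matches Databases
All 7 rows appear; 2 have NULL course.

SQL:
SELECT a.student, b.title AS course
FROM enrollments a
LEFT JOIN courses b ON a.course_id = b.id

Result:
student | course   
--------+----------
Julia   | Biology  
Pete    | Physics  
Zoe     | Biology  
Mia     | NULL     
Sam     | NULL     
Eve     | Physics  
Beth    | Databases


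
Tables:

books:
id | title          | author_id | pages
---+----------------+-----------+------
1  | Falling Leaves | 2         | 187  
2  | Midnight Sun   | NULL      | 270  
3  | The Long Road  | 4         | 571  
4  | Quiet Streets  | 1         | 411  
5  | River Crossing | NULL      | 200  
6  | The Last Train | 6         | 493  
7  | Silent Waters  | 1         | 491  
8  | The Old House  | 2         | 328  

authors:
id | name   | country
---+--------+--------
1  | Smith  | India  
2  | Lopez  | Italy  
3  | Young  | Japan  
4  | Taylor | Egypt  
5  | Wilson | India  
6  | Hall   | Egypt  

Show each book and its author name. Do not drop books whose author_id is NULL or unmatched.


LEFT JOIN keeps every row from books (the left table); where author_id has no match in authors, the author columns become NULL. Walk through each book:
  - book 1 (Falling Leaves): author_id=2 -> matches Lopez
  - book 2 (Midnight Sun): author_id=NULL, no match -> kept with NULL
  - book 3 (The Long Road): author_id=4 -> matches Taylor
  - book 4 (Quiet Streets): author_id=1 -> matches Smith
  - book 5 (River Crossing): author_id=NULL, no match -> kept with NULL
  - book 6 (The Last Train): author_id=6 -> matches Hall
  - book 7 (Silent Waters): author_id=1 -> matches Smith
  - book 8 (The Old House): author_id=2 -> matches Lopez
All 8 rows appear; 2 have NULL author.

SQL:
SELECT a.title, b.name AS author
FROM books a
LEFT JOIN authors b ON a.author_id = b.id

Result:
title          | author
---------------+-------
Falling Leaves | Lopez 
Midnight Sun   | NULL  
The Long Road  | Taylor
Quiet Streets  | Smith 
River Crossing | NULL  
The Last Train | Hall  
Silent Waters  | Smith 
The Old House  | Lopez 


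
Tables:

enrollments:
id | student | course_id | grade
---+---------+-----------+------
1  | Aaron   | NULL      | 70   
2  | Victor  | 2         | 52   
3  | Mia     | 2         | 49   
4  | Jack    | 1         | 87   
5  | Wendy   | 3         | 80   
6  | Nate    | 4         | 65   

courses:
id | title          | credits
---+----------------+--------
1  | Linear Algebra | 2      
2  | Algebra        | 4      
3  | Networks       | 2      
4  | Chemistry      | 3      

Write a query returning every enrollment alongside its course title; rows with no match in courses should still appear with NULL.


LEFT JOIN keeps every row from enrollments (the left table); where course_id has no match in courses, the course columns become NULL. Walk through each enrollment:
  - enrollment 1 (Aaron): course_id=NULL, no match -> kept with NULL
  - enrollment 2 (Victor): course_id=2 -> matches Algebra
  - enrollment 3 (Mia): course_id=2 -> matches Algebra
  - enrollment 4 (Jack): course_id=1 -> matches Linear Algebra
  - enrollment 5 (Wendy): course_id=3 -> matches Networks
  - enrollment 6 (Nate): course_id=4 -> matches Chemistry
All 6 rows appear; 1 has NULL course.

SQL:
SELECT a.student, b.title AS course
FROM enrollments a
LEFT JOIN courses b ON a.course_id = b.id

Result:
student | course        
--------+---------------
Aaron   | NULL          
Victor  | Algebra       
Mia     | Algebra       
Jack    | Linear Algebra
Wendy   | Networks      
Nate    | Chemistry     


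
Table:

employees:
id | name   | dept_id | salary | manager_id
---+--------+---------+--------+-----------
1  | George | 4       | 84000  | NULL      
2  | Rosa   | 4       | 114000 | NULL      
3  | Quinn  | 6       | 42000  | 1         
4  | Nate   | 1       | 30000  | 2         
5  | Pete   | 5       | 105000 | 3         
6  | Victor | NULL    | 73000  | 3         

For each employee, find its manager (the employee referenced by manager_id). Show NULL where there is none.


This is a self-join: employees is joined to a second copy of itself, matching each row's manager_id to another row's id. Use LEFT JOIN so rows with manager_id=NULL are kept.
  - employee 1 (George): manager_id=NULL -> NULL
  - employee 2 (Rosa): manager_id=NULL -> NULL
  - employee 3 (Quinn): manager_id=1 -> George
  - employee 4 (Nate): manager_id=2 -> Rosa
  - employee 5 (Pete): manager_id=3 -> Quinn
  - employee 6 (Victor): manager_id=3 -> Quinn

SQL:
SELECT a.name AS item, b.name AS manager
FROM employees a
LEFT JOIN employees b ON a.manager_id = b.id

Result:
item   | manager
-------+--------
George | NULL   
Rosa   | NULL   
Quinn  | George 
Nate   | Rosa   
Pete   | Quinn  
Victor | Quinn  


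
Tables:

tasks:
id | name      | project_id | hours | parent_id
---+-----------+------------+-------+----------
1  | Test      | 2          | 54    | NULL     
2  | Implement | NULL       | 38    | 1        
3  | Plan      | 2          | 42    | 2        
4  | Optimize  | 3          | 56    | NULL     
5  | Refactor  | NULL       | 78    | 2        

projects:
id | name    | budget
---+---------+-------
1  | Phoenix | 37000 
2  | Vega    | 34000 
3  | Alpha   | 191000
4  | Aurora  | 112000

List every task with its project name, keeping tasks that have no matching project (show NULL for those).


LEFT JOIN keeps every row from tasks (the left table); where project_id has no match in projects, the project columns become NULL. Walk through each task:
  - task 1 (Test): project_id=2 -> matches Vega
  - task 2 (Implement): project_id=NULL, no match -> kept with NULL
  - task 3 (Plan): project_id=2 -> matches Vega
  - task 4 (Optimize): project_id=3 -> matches Alpha
  - task 5 (Refactor): project_id=NULL, no match -> kept with NULL
All 5 rows appear; 2 have NULL project.

SQL:
SELECT a.name, b.name AS project
FROM tasks a
LEFT JOIN projects b ON a.project_id = b.id

Result:
name      | project
----------+--------
Test      | Vega   
Implement | NULL   
Plan      | Vega   
Optimize  | Alpha  
Refactor  | NULL   


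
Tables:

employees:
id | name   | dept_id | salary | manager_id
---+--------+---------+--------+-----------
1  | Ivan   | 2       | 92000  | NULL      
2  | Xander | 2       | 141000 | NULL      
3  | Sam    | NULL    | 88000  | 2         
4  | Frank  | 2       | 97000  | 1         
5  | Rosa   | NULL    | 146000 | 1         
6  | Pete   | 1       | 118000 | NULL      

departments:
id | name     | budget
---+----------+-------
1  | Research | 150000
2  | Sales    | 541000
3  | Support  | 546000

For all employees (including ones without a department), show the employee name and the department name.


LEFT JOIN keeps every row from employees (the left table); where dept_id has no match in departments, the department columns become NULL. Walk through each employee:
  - employee 1 (Ivan): dept_id=2 -> matches Sales
  - employee 2 (Xander): dept_id=2 -> matches Sales
  - employee 3 (Sam): dept_id=NULL, no match -> kept with NULL
  - employee 4 (Frank): dept_id=2 -> matches Sales
  - employee 5 (Rosa): dept_id=NULL, no match -> kept with NULL
  - employee 6 (Pete): dept_id=1 -> matches Research
All 6 rows appear; 2 have NULL department.

SQL:
SELECT a.name, b.name AS department
FROM employees a
LEFT JOIN departments b ON a.dept_id = b.id

Result:
name   | department
-------+-----------
Ivan   | Sales     
Xander | Sales     
Sam    | NULL      
Frank  | Sales     
Rosa   | NULL      
Pete   | Research  


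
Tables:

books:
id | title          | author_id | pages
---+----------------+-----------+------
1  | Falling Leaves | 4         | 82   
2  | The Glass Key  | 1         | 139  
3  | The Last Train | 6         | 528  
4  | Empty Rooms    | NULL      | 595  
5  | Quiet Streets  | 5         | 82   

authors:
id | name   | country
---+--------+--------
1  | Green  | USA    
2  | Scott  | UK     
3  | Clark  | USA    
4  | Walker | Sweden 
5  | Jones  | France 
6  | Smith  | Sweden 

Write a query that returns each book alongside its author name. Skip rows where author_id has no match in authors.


INNER JOIN keeps only books rows whose author_id matches an id in authors. Walk through each book:
  - book 1 (Falling Leaves): author_id=4 -> matches Walker
  - book 2 (The Glass Key): author_id=1 -> matches Green
  - book 3 (The Last Train): author_id=6 -> matches Smith
  - book 4 (Empty Rooms): author_id=NULL, no match -> dropped
  - book 5 (Quiet Streets): author_id=5 -> matches Jones
So 1 of 5 rows is dropped.

SQL:
SELECT a.title, b.name AS author
FROM books a
INNER JOIN authors b ON a.author_id = b.id

Result:
title          | author
---------------+-------
Falling Leaves | Walker
The Glass Key  | Green 
The Last Train | Smith 
Quiet Streets  | Jones 


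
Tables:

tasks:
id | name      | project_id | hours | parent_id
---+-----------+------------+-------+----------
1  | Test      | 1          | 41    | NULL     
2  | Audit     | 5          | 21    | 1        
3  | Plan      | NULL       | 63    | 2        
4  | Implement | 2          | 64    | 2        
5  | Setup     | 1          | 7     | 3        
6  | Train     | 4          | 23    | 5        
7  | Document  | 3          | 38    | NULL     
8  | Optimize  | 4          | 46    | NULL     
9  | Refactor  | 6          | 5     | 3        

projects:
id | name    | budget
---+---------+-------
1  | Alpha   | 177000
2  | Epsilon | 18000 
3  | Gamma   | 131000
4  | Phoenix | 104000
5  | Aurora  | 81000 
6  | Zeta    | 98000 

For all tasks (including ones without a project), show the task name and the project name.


LEFT JOIN keeps every row from tasks (the left table); where project_id has no match in projects, the project columns become NULL. Walk through each task:
  - task 1 (Test): project_id=1 -> matches Alpha
  - task 2 (Audit): project_id=5 -> matches Aurora
  - task 3 (Plan): project_id=NULL, no match -> kept with NULL
  - task 4 (Implement): project_id=2 -> matches Epsilon
  - task 5 (Setup): project_id=1 -> matches Alpha
  - task 6 (Train): project_id=4 -> matches Phoenix
  - task 7 (Document): project_id=3 -> matches Gamma
  - task 8 (Optimize): project_id=4 -> matches Phoenix
  - task 9 (Refactor): project_id=6 -> matches Zeta
All 9 rows appear; 1 has NULL project.

SQL:
SELECT a.name, b.name AS project
FROM tasks a
LEFT JOIN projects b ON a.project_id = b.id

Result:
name      | project
----------+--------
Test      | Alpha  
Audit     | Aurora 
Plan      | NULL   
Implement | Epsilon
Setup     | Alpha  
Train     | Phoenix
Document  | Gamma  
Optimize  | Phoenix
Refactor  | Zeta   


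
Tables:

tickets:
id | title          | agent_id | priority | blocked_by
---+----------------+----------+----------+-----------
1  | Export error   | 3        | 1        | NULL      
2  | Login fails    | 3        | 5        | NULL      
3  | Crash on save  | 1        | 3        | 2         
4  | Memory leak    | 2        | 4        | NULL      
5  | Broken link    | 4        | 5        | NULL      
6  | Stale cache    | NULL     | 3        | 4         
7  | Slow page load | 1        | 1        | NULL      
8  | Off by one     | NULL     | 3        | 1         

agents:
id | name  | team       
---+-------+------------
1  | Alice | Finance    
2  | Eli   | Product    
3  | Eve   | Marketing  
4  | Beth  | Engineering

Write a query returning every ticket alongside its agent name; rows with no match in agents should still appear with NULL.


LEFT JOIN keeps every row from tickets (the left table); where agent_id has no match in agents, the agent columns become NULL. Walk through each ticket:
  - ticket 1 (Export error): agent_id=3 -> matches Eve
  - ticket 2 (Login fails): agent_id=3 -> matches Eve
  - ticket 3 (Crash on save): agent_id=1 -> matches Alice
  - ticket 4 (Memory leak): agent_id=2 -> matches Eli
  - ticket 5 (Broken link): agent_id=4 -> matches Beth
  - ticket 6 (Stale cache): agent_id=NULL, no match -> kept with NULL
  - ticket 7 (Slow page load): agent_id=1 -> matches Alice
  - ticket 8 (Off by one): agent_id=NULL, no match -> kept with NULL
All 8 rows appear; 2 have NULL agent.

SQL:
SELECT a.title, b.name AS agent
FROM tickets a
LEFT JOIN agents b ON a.agent_id = b.id

Result:
title          | agent
---------------+------
Export error   | Eve  
Login fails    | Eve  
Crash on save  | Alice
Memory leak    | Eli  
Broken link    | Beth 
Stale cache    | NULL 
Slow page load | Alice
Off by one     | NULL 


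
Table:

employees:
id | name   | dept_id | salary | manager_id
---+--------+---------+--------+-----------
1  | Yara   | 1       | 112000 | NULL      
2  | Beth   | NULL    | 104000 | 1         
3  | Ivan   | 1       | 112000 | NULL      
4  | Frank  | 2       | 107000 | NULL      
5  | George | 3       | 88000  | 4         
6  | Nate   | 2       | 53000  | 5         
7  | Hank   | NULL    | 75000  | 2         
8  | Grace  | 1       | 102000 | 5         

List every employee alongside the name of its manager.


This is a self-join: employees is joined to a second copy of itself, matching each row's manager_id to another row's id. Use LEFT JOIN so rows with manager_id=NULL are kept.
  - employee 1 (Yara): manager_id=NULL -> NULL
  - employee 2 (Beth): manager_id=1 -> Yara
  - employee 3 (Ivan): manager_id=NULL -> NULL
  - employee 4 (Frank): manager_id=NULL -> NULL
  - employee 5 (George): manager_id=4 -> Frank
  - employee 6 (Nate): manager_id=5 -> George
  - employee 7 (Hank): manager_id=2 -> Beth
  - employee 8 (Grace): manager_id=5 -> George

SQL:
SELECT a.name AS item, b.name AS manager
FROM employees a
LEFT JOIN employees b ON a.manager_id = b.id

Result:
item   | manager
-------+--------
Yara   | NULL   
Beth   | Yara   
Ivan   | NULL   
Frank  | NULL   
George | Frank  
Nate   | George 
Hank   | Beth   
Grace  | George 


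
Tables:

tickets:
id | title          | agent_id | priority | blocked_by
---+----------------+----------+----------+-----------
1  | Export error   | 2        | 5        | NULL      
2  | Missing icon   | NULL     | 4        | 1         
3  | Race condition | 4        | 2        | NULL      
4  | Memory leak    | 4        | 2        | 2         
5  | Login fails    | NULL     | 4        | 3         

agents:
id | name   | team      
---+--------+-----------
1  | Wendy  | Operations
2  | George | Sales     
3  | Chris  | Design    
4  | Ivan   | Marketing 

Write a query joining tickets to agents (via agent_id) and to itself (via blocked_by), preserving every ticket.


Two LEFT JOINs from the same base table tickets: one to agents via agent_id, one to tickets itself via blocked_by. Both are LEFT so every ticket is preserved.
Match against agents:
  - ticket 1 (Export error): agent_id=2 -> matches George
  - ticket 2 (Missing icon): agent_id=NULL, no match -> kept with NULL
  - ticket 3 (Race condition): agent_id=4 -> matches Ivan
  - ticket 4 (Memory leak): agent_id=4 -> matches Ivan
  - ticket 5 (Login fails): agent_id=NULL, no match -> kept with NULL
Match against tickets (self):
  - ticket 1 (Export error): blocked_by=NULL -> NULL
  - ticket 2 (Missing icon): blocked_by=1 -> Export error
  - ticket 3 (Race condition): blocked_by=NULL -> NULL
  - ticket 4 (Memory leak): blocked_by=2 -> Missing icon
  - ticket 5 (Login fails): blocked_by=3 -> Race condition

SQL:
SELECT a.title, b.name AS agent, c.title AS blocked_by
FROM tickets a
LEFT JOIN agents b ON a.agent_id = b.id
LEFT JOIN tickets c ON a.blocked_by = c.id

Result:
title          | agent  | blocked_by    
---------------+--------+---------------
Export error   | George | NULL          
Missing icon   | NULL   | Export error  
Race condition | Ivan   | NULL          
Memory leak    | Ivan   | Missing icon  
Login fails    | NULL   | Race condition


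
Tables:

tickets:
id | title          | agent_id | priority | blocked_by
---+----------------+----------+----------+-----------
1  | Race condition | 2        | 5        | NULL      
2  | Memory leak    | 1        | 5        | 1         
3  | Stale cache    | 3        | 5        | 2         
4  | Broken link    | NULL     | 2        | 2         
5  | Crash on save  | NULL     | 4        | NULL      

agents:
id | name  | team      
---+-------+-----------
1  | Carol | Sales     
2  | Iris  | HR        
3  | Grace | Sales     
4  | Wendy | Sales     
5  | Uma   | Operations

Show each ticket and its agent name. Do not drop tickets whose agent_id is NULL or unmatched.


LEFT JOIN keeps every row from tickets (the left table); where agent_id has no match in agents, the agent columns become NULL. Walk through each ticket:
  - ticket 1 (Race condition): agent_id=2 -> matches Iris
  - ticket 2 (Memory leak): agent_id=1 -> matches Carol
  - ticket 3 (Stale cache): agent_id=3 -> matches Grace
  - ticket 4 (Broken link): agent_id=NULL, no match -> kept with NULL
  - ticket 5 (Crash on save): agent_id=NULL, no match -> kept with NULL
All 5 rows appear; 2 have NULL agent.

SQL:
SELECT a.title, b.name AS agent
FROM tickets a
LEFT JOIN agents b ON a.agent_id = b.id

Result:
title          | agent
---------------+------
Race condition | Iris 
Memory leak    | Carol
Stale cache    | Grace
Broken link    | NULL 
Crash on save  | NULL 


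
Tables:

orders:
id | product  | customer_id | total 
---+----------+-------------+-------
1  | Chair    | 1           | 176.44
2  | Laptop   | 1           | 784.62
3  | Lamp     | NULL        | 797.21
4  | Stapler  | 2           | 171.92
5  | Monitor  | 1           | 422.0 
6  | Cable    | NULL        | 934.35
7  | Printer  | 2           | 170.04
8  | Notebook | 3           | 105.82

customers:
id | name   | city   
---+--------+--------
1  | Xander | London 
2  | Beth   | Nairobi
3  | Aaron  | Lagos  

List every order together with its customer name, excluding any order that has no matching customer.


INNER JOIN keeps only orders rows whose customer_id matches an id in customers. Walk through each order:
  - order 1 (Chair): customer_id=1 -> matches Xander
  - order 2 (Laptop): customer_id=1 -> matches Xander
  - order 3 (Lamp): customer_id=NULL, no match -> dropped
  - order 4 (Stapler): customer_id=2 -> matches Beth
  - order 5 (Monitor): customer_id=1 -> matches Xander
  - order 6 (Cable): customer_id=NULL, no match -> dropped
  - order 7 (Printer): customer_id=2 -> matches Beth
  - order 8 (Notebook): customer_id=3 -> matches Aaron
So 2 of 8 rows are dropped.

SQL:
SELECT a.product, b.name AS customer
FROM orders a
INNER JOIN customers b ON a.customer_id = b.id

Result:
product  | customer
---------+---------
Chair    | Xander  
Laptop   | Xander  
Stapler  | Beth    
Monitor  | Xander  
Printer  | Beth    
Notebook | Aaron   


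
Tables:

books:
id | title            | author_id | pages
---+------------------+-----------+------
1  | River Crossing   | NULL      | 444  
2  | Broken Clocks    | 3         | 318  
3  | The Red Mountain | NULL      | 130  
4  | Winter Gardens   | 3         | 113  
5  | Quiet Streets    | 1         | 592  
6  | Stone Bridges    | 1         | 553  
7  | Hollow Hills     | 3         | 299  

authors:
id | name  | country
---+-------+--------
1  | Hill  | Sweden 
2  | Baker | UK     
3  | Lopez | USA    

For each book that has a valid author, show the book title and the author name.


INNER JOIN keeps only books rows whose author_id matches an id in authors. Walk through each book:
  - book 1 (River Crossing): author_id=NULL, no match -> dropped
  - book 2 (Broken Clocks): author_id=3 -> matches Lopez
  - book 3 (The Red Mountain): author_id=NULL, no match -> dropped
  - book 4 (Winter Gardens): author_id=3 -> matches Lopez
  - book 5 (Quiet Streets): author_id=1 -> matches Hill
  - book 6 (Stone Bridges): author_id=1 -> matches Hill
  - book 7 (Hollow Hills): author_id=3 -> matches Lopez
So 2 of 7 rows are dropped.

SQL:
SELECT a.title, b.name AS author
FROM books a
INNER JOIN authors b ON a.author_id = b.id

Result:
title          | author
---------------+-------
Broken Clocks  | Lopez 
Winter Gardens | Lopez 
Quiet Streets  | Hill  
Stone Bridges  | Hill  
Hollow Hills   | Lopez 


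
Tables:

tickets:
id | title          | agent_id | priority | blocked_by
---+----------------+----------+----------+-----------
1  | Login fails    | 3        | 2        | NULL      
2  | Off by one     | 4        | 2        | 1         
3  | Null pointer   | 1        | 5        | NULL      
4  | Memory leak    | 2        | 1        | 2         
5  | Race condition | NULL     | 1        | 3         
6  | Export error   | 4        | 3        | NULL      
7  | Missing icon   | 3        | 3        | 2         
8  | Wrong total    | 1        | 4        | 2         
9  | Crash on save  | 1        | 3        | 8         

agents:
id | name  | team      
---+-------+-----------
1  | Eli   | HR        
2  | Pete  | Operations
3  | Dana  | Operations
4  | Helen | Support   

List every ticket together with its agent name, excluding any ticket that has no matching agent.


INNER JOIN keeps only tickets rows whose agent_id matches an id in agents. Walk through each ticket:
  - ticket 1 (Login fails): agent_id=3 -> matches Dana
  - ticket 2 (Off by one): agent_id=4 -> matches Helen
  - ticket 3 (Null pointer): agent_id=1 -> matches Eli
  - ticket 4 (Memory leak): agent_id=2 -> matches Pete
  - ticket 5 (Race condition): agent_id=NULL, no match -> dropped
  - ticket 6 (Export error): agent_id=4 -> matches Helen
  - ticket 7 (Missing icon): agent_id=3 -> matches Dana
  - ticket 8 (Wrong total): agent_id=1 -> matches Eli
  - ticket 9 (Crash on save): agent_id=1 -> matches Eli
So 1 of 9 rows is dropped.

SQL:
SELECT a.title, b.name AS agent
FROM tickets a
INNER JOIN agents b ON a.agent_id = b.id

Result:
title         | agent
--------------+------
Login fails   | Dana 
Off by one    | Helen
Null pointer  | Eli  
Memory leak   | Pete 
Export error  | Helen
Missing icon  | Dana 
Wrong total   | Eli  
Crash on save | Eli  


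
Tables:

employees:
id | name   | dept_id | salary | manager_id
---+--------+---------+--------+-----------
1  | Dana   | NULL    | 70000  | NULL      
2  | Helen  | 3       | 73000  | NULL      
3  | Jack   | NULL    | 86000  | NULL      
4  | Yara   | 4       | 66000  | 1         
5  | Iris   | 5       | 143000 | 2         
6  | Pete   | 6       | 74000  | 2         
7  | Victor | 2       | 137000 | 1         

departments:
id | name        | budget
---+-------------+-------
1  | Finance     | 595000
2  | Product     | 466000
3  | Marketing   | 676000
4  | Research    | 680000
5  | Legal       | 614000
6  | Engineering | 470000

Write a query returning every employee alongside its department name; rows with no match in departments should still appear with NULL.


LEFT JOIN keeps every row from employees (the left table); where dept_id has no match in departments, the department columns become NULL. Walk through each employee:
  - employee 1 (Dana): dept_id=NULL, no match -> kept with NULL
  - employee 2 (Helen): dept_id=3 -> matches Marketing
  - employee 3 (Jack): dept_id=NULL, no match -> kept with NULL
  - employee 4 (Yara): dept_id=4 -> matches Research
  - employee 5 (Iris): dept_id=5 -> matches Legal
  - employee 6 (Pete): dept_id=6 -> matches Engineering
  - employee 7 (Victor): dept_id=2 -> matches Product
All 7 rows appear; 2 have NULL department.

SQL:
SELECT a.name, b.name AS department
FROM employees a
LEFT JOIN departments b ON a.dept_id = b.id

Result:
name   | department 
-------+------------
Dana   | NULL       
Helen  | Marketing  
Jack   | NULL       
Yara   | Research   
Iris   | Legal      
Pete   | Engineering
Victor | Product    


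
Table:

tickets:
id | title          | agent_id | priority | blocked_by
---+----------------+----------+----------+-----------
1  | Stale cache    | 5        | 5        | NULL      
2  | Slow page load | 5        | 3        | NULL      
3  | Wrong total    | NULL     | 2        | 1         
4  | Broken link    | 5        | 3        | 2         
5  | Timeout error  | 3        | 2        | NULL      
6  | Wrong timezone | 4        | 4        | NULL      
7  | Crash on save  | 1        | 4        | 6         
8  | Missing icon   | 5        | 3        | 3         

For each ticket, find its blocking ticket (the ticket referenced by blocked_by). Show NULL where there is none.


This is a self-join: tickets is joined to a second copy of itself, matching each row's blocked_by to another row's id. Use LEFT JOIN so rows with blocked_by=NULL are kept.
  - ticket 1 (Stale cache): blocked_by=NULL -> NULL
  - ticket 2 (Slow page load): blocked_by=NULL -> NULL
  - ticket 3 (Wrong total): blocked_by=1 -> Stale cache
  - ticket 4 (Broken link): blocked_by=2 -> Slow page load
  - ticket 5 (Timeout error): blocked_by=NULL -> NULL
  - ticket 6 (Wrong timezone): blocked_by=NULL -> NULL
  - ticket 7 (Crash on save): blocked_by=6 -> Wrong timezone
  - ticket 8 (Missing icon): blocked_by=3 -> Wrong total

SQL:
SELECT a.title AS item, b.title AS blocked_by
FROM tickets a
LEFT JOIN tickets b ON a.blocked_by = b.id

Result:
item           | blocked_by    
---------------+---------------
Stale cache    | NULL          
Slow page load | NULL          
Wrong total    | Stale cache   
Broken link    | Slow page load
Timeout error  | NULL          
Wrong timezone | NULL          
Crash on save  | Wrong timezone
Missing icon   | Wrong total   


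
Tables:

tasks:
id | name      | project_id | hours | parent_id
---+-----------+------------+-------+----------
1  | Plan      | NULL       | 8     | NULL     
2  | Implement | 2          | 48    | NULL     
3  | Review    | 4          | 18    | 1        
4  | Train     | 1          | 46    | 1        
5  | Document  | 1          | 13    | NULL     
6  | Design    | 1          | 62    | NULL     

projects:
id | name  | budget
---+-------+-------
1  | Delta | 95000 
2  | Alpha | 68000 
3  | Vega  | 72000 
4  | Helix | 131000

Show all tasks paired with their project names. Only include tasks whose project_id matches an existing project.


INNER JOIN keeps only tasks rows whose project_id matches an id in projects. Walk through each task:
  - task 1 (Plan): project_id=NULL, no match -> dropped
  - task 2 (Implement): project_id=2 -> matches Alpha
  - task 3 (Review): project_id=4 -> matches Helix
  - task 4 (Train): project_id=1 -> matches Delta
  - task 5 (Document): project_id=1 -> matches Delta
  - task 6 (Design): project_id=1 -> matches Delta
So 1 of 6 rows is dropped.

SQL:
SELECT a.name, b.name AS project
FROM tasks a
INNER JOIN projects b ON a.project_id = b.id

Result:
name      | project
----------+--------
Implement | Alpha  
Review    | Helix  
Train     | Delta  
Document  | Delta  
Design    | Delta  


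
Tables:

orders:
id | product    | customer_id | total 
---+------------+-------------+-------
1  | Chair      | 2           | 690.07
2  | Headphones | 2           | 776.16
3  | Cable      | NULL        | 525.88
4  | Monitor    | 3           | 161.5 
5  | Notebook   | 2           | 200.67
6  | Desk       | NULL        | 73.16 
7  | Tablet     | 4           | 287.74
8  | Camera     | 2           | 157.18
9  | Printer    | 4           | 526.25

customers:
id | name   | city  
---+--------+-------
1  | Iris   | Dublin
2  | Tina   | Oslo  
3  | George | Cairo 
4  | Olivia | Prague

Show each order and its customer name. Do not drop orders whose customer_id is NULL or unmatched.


LEFT JOIN keeps every row from orders (the left table); where customer_id has no match in customers, the customer columns become NULL. Walk through each order:
  - order 1 (Chair): customer_id=2 -> matches Tina
  - order 2 (Headphones): customer_id=2 -> matches Tina
  - order 3 (Cable): customer_id=NULL, no match -> kept with NULL
  - order 4 (Monitor): customer_id=3 -> matches George
  - order 5 (Notebook): customer_id=2 -> matches Tina
  - order 6 (Desk): customer_id=NULL, no match -> kept with NULL
  - order 7 (Tablet): customer_id=4 -> matches Olivia
  - order 8 (Camera): customer_id=2 -> matches Tina
  - order 9 (Printer): customer_id=4 -> matches Olivia
All 9 rows appear; 2 have NULL customer.

SQL:
SELECT a.product, b.name AS customer
FROM orders a
LEFT JOIN customers b ON a.customer_id = b.id

Result:
product    | customer
-----------+---------
Chair      | Tina    
Headphones | Tina    
Cable      | NULL    
Monitor    | George  
Notebook   | Tina    
Desk       | NULL    
Tablet     | Olivia  
Camera     | Tina    
Printer    | Olivia  


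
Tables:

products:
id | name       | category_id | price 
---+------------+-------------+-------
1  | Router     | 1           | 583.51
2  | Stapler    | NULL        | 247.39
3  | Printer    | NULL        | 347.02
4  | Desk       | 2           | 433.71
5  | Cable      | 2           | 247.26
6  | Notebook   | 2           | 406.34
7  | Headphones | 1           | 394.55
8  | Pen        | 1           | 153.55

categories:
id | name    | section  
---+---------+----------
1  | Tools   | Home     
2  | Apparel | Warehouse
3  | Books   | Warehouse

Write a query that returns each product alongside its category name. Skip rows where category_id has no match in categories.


INNER JOIN keeps only products rows whose category_id matches an id in categories. Walk through each product:
  - product 1 (Router): category_id=1 -> matches Tools
  - product 2 (Stapler): category_id=NULL, no match -> dropped
  - product 3 (Printer): category_id=NULL, no match -> dropped
  - product 4 (Desk): category_id=2 -> matches Apparel
  - product 5 (Cable): category_id=2 -> matches Apparel
  - product 6 (Notebook): category_id=2 -> matches Apparel
  - product 7 (Headphones): category_id=1 -> matches Tools
  - product 8 (Pen): category_id=1 -> matches Tools
So 2 of 8 rows are dropped.

SQL:
SELECT a.name, b.name AS category
FROM products a
INNER JOIN categories b ON a.category_id = b.id

Result:
name       | category
-----------+---------
Router     | Tools   
Desk       | Apparel 
Cable      | Apparel 
Notebook   | Apparel 
Headphones | Tools   
Pen        | Tools   


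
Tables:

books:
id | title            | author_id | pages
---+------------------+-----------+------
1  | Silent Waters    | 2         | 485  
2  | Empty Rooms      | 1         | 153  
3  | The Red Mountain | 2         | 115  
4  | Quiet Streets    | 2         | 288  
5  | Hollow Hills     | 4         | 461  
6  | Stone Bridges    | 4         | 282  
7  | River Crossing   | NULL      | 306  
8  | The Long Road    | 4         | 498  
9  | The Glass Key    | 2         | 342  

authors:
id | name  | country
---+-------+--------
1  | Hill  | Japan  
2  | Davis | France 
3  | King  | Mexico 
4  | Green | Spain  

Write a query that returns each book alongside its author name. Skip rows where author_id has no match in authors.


INNER JOIN keeps only books rows whose author_id matches an id in authors. Walk through each book:
  - book 1 (Silent Waters): author_id=2 -> matches Davis
  - book 2 (Empty Rooms): author_id=1 -> matches Hill
  - book 3 (The Red Mountain): author_id=2 -> matches Davis
  - book 4 (Quiet Streets): author_id=2 -> matches Davis
  - book 5 (Hollow Hills): author_id=4 -> matches Green
  - book 6 (Stone Bridges): author_id=4 -> matches Green
  - book 7 (River Crossing): author_id=NULL, no match -> dropped
  - book 8 (The Long Road): author_id=4 -> matches Green
  - book 9 (The Glass Key): author_id=2 -> matches Davis
So 1 of 9 rows is dropped.

SQL:
SELECT a.title, b.name AS author
FROM books a
INNER JOIN authors b ON a.author_id = b.id

Result:
title            | author
-----------------+-------
Silent Waters    | Davis 
Empty Rooms      | Hill  
The Red Mountain | Davis 
Quiet Streets    | Davis 
Hollow Hills     | Green 
Stone Bridges    | Green 
The Long Road    | Green 
The Glass Key    | Davis 


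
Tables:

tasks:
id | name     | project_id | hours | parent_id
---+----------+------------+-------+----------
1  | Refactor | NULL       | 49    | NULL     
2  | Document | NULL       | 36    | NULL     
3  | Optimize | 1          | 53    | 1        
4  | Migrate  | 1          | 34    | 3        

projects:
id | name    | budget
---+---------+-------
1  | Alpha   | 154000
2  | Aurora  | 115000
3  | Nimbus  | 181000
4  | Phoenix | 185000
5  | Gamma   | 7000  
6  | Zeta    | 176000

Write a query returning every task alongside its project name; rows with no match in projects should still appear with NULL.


LEFT JOIN keeps every row from tasks (the left table); where project_id has no match in projects, the project columns become NULL. Walk through each task:
  - task 1 (Refactor): project_id=NULL, no match -> kept with NULL
  - task 2 (Document): project_id=NULL, no match -> kept with NULL
  - task 3 (Optimize): project_id=1 -> matches Alpha
  - task 4 (Migrate): project_id=1 -> matches Alpha
All 4 rows appear; 2 have NULL project.

SQL:
SELECT a.name, b.name AS project
FROM tasks a
LEFT JOIN projects b ON a.project_id = b.id

Result:
name     | project
---------+--------
Refactor | NULL   
Document | NULL   
Optimize | Alpha  
Migrate  | Alpha  


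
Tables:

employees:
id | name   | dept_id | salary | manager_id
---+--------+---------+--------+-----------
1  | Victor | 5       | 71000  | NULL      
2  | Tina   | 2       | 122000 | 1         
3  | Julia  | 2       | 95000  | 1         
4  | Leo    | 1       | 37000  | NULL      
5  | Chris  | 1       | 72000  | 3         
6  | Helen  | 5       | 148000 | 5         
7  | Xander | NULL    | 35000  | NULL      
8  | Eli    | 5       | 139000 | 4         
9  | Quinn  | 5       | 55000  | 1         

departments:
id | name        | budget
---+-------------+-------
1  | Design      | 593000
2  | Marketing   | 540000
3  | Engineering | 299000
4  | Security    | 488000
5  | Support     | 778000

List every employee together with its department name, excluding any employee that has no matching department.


INNER JOIN keeps only employees rows whose dept_id matches an id in departments. Walk through each employee:
  - employee 1 (Victor): dept_id=5 -> matches Support
  - employee 2 (Tina): dept_id=2 -> matches Marketing
  - employee 3 (Julia): dept_id=2 -> matches Marketing
  - employee 4 (Leo): dept_id=1 -> matches Design
  - employee 5 (Chris): dept_id=1 -> matches Design
  - employee 6 (Helen): dept_id=5 -> matches Support
  - employee 7 (Xander): dept_id=NULL, no match -> dropped
  - employee 8 (Eli): dept_id=5 -> matches Support
  - employee 9 (Quinn): dept_id=5 -> matches Support
So 1 of 9 rows is dropped.

SQL:
SELECT a.name, b.name AS department
FROM employees a
INNER JOIN departments b ON a.dept_id = b.id

Result:
name   | department
-------+-----------
Victor | Support   
Tina   | Marketing 
Julia  | Marketing 
Leo    | Design    
Chris  | Design    
Helen  | Support   
Eli    | Support   
Quinn  | Support   
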